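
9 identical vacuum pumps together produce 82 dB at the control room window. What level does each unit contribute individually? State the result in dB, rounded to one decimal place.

Dividing the total intensity by 9 lowers the level by 10·log₁₀ 9 = 9.542 dB: L₁ = 82 − 9.542.

72.5 dB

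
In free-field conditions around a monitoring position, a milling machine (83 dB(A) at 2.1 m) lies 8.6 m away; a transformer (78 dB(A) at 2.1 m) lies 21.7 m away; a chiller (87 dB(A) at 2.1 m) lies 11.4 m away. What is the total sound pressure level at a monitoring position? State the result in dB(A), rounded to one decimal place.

Apply inverse-square spreading to bring every level to the receiver, then sum 10^(L/10).
milling machine: 83 − 20·log₁₀(8.6/2.1) = 83 − 12.25 = 70.75 dB(A).
transformer: 78 − 20·log₁₀(21.7/2.1) = 78 − 20.28 = 57.72 dB(A).
chiller: 87 − 20·log₁₀(11.4/2.1) = 87 − 14.69 = 72.31 dB(A).
Σ 10^(L/10) = 2.950e+07 → L_total = 10·log₁₀(2.950e+07) = 74.70 dB(A).

74.7 dB(A)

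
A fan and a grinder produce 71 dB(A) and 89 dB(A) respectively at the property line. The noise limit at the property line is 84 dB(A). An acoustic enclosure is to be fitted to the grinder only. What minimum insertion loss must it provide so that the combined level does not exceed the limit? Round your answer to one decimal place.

Everything except the grinder sums to 10^(71/10) = 1.259e+07 in linear terms, 71.00 dB(A).
To meet 84 dB(A) overall, the treated grinder may contribute at most 10^(84/10) − 1.259e+07 = 2.386e+08, i.e. 83.78 dB(A).
So the grinder must be reduced from 89 to 83.78 dB(A): IL = 5.22 dB.

5.2 dB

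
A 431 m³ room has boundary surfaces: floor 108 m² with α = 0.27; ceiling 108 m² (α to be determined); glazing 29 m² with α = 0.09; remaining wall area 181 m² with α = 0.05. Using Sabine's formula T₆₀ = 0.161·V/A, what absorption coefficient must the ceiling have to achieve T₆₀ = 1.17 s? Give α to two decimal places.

Required total absorption A = 0.161·431/1.17 = 59.31 m².
Absorption from the other surfaces = 108·0.27 + 29·0.09 + 181·0.05 = 40.82 m², so the ceiling must supply 18.49 m² over 108 m².
α = 18.49/108 = 0.171.

0.17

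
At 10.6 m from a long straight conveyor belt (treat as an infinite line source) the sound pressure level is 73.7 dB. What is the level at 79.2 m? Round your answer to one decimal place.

65.0 dB

For a line source, L₂ = L₁ − 10·log₁₀(r₂/r₁).
L₂ = 73.7 − 10·log₁₀(79.2/10.6) = 73.7 − 8.734 = 64.97 dB.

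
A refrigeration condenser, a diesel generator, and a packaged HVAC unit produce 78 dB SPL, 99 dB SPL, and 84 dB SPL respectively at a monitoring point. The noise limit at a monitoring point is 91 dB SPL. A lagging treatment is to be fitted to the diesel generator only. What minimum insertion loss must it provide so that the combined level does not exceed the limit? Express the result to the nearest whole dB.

9 dB

Everything except the diesel generator sums to 10^(78/10) + 10^(84/10) = 3.143e+08 in linear terms, 84.97 dB SPL.
To meet 91 dB SPL overall, the treated diesel generator may contribute at most 10^(91/10) − 3.143e+08 = 9.446e+08, i.e. 89.75 dB SPL.
So the diesel generator must be reduced from 99 to 89.75 dB SPL: IL = 9.25 dB.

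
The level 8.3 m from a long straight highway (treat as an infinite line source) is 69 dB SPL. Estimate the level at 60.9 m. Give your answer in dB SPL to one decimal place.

Line-source attenuation: ΔL = 10·log₁₀(r₂/r₁) = 10·log₁₀(60.9/8.3) = 8.655 dB.
L₂ = 69 − 10·log₁₀(60.9/8.3) = 69 − 8.655 = 60.34 dB SPL.

60.3 dB SPL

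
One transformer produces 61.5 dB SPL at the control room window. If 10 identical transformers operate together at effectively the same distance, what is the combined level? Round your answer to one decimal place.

With 10 equal, uncorrelated contributions the intensity is 10× that of one unit, giving a rise of 10·log₁₀ 10.
L_total = 61.5 + 10·log₁₀(10) = 61.5 + 10.000 = 71.50 dB SPL.

71.5 dB SPL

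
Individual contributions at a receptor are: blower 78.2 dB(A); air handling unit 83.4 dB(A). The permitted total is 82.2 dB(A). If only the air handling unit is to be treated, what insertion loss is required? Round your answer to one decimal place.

3.4 dB

Everything except the air handling unit sums to 10^(78.2/10) = 6.607e+07 in linear terms, 78.20 dB(A).
To meet 82.2 dB(A) overall, the treated air handling unit may contribute at most 10^(82.2/10) − 6.607e+07 = 9.989e+07, i.e. 80.00 dB(A).
So the air handling unit must be reduced from 83.4 to 80.00 dB(A): IL = 3.40 dB.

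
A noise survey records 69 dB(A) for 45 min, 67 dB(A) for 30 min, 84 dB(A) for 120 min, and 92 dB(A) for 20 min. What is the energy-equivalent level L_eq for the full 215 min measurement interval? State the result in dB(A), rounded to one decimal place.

The energy average is taken in the linear domain: L_eq = 10·log₁₀[(Σ tᵢ·10^(Lᵢ/10))/T], T = 215 min.
Σ tᵢ·10^(Lᵢ/10) = 45·10^(69/10) + 30·10^(67/10) + 120·10^(84/10) + 20·10^(92/10) = 6.235e+10.
L_eq = 10·log₁₀(6.235e+10/215) = 84.62 dB(A).

84.6 dB(A)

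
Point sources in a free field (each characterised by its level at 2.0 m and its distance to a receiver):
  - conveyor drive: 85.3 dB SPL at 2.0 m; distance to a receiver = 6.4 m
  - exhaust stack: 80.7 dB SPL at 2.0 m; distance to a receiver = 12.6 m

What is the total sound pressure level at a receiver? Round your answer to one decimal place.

Apply inverse-square spreading to bring every level to the receiver, then sum 10^(L/10).
conveyor drive: 85.3 − 20·log₁₀(6.4/2.0) = 85.3 − 10.10 = 75.20 dB SPL.
exhaust stack: 80.7 − 20·log₁₀(12.6/2.0) = 80.7 − 15.99 = 64.71 dB SPL.
Σ 10^(L/10) = 3.605e+07 → L_total = 10·log₁₀(3.605e+07) = 75.57 dB SPL.

75.6 dB SPL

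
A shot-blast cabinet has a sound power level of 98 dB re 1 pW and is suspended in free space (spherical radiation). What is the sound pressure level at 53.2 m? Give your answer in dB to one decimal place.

52.5 dB

The power spreads over a sphere of area 4π·r², so L_p = L_w − 10·log₁₀(4π·r²).
4π·r² = 3.557e+04 m², 10·log₁₀ of that is 45.510 dB.
L_p = 98 − 45.510 = 52.49 dB.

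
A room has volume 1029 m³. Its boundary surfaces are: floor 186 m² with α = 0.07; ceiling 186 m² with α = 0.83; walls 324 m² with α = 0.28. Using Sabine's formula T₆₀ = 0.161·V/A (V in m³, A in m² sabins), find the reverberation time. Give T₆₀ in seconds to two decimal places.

Summing Sᵢαᵢ: 186·0.07 + 186·0.83 + 324·0.28 = 258.12 m².
T₆₀ = 0.161 × 1029 / 258.12 = 0.642 s.

0.64 s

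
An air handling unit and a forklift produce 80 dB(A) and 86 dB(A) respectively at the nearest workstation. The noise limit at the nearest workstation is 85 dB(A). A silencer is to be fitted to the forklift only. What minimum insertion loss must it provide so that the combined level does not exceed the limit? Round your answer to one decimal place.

2.7 dB

The untreated sources together contribute 10^(80/10) = 1.000e+08, i.e. 80.00 dB(A).
To meet 85 dB(A) overall, the treated forklift may contribute at most 10^(85/10) − 1.000e+08 = 2.162e+08, i.e. 83.35 dB(A).
So the forklift must be reduced from 86 to 83.35 dB(A): IL = 2.65 dB.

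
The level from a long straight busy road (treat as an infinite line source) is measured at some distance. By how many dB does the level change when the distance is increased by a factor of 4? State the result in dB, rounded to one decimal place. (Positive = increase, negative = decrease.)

With cylindrical spreading the level changes by −10·log₁₀(r₂/r₁).
ΔL = −10·log₁₀(4) = -6.02 dB.

-6.0 dB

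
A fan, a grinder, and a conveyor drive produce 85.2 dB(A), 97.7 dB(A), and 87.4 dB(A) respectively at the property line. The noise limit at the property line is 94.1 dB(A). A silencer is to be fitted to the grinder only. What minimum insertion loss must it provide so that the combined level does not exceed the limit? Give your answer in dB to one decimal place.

The untreated sources together contribute 10^(85.2/10) + 10^(87.4/10) = 8.807e+08, i.e. 89.45 dB(A).
The limit corresponds to 10^(94.1/10) = 2.570e+09; subtracting the fixed part leaves 1.690e+09 for the grinder, i.e. 92.28 dB(A).
Required insertion loss = 97.7 − 92.28 = 5.42 dB.

5.4 dB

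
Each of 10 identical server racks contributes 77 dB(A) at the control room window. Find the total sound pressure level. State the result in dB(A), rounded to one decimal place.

N identical incoherent sources raise the level by 10·log₁₀ N.
L_total = 77 + 10·log₁₀(10) = 77 + 10.000 = 87.00 dB(A).

87.0 dB(A)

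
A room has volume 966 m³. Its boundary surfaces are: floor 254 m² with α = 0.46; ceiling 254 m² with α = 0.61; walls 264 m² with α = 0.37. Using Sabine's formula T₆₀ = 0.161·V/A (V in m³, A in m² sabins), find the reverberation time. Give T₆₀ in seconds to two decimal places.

0.42 s

Total absorption A = 254·0.46 + 254·0.61 + 264·0.37 = 369.46 m² sabins.
T₆₀ = 0.161·V/A = 0.161·966/369.46 = 0.421 s.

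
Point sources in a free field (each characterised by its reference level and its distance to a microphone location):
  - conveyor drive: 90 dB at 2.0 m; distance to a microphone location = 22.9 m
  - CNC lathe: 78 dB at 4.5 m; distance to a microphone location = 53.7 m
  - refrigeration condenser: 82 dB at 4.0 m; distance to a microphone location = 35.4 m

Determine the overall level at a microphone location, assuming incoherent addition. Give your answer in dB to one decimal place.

70.0 dB

First find each source's level at the receiver (point-source: −20·log₁₀(r/r_ref)), then combine on an intensity basis.
conveyor drive: 90 − 20·log₁₀(22.9/2.0) = 90 − 21.18 = 68.82 dB.
CNC lathe: 78 − 20·log₁₀(53.7/4.5) = 78 − 21.54 = 56.46 dB.
refrigeration condenser: 82 − 20·log₁₀(35.4/4.0) = 82 − 18.94 = 63.06 dB.
Σ 10^(L/10) = 1.009e+07 → L_total = 10·log₁₀(1.009e+07) = 70.04 dB.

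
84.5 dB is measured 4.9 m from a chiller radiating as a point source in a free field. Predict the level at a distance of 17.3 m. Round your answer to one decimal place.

73.5 dB

For a point source, L₂ = L₁ − 20·log₁₀(r₂/r₁).
L₂ = 84.5 − 20·log₁₀(17.3/4.9) = 84.5 − 10.957 = 73.54 dB.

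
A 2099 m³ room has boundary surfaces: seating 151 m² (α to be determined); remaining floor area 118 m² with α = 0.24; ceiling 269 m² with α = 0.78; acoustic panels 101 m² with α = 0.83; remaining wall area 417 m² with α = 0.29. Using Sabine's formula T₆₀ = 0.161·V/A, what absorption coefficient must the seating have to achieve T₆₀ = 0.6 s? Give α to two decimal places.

From T₆₀ = 0.161·V/A, the target T₆₀ = 0.6 s needs A = 0.161·2099/0.6 = 563.23 m².
Absorption from the other surfaces = 118·0.24 + 269·0.78 + 101·0.83 + 417·0.29 = 442.90 m², so the seating must supply 120.33 m² over 151 m².
α = 120.33/151 = 0.797.

0.80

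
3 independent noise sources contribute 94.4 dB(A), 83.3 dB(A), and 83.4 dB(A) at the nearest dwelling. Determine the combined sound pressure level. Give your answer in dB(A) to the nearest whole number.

95 dB(A)

Incoherent sources combine by intensity addition: L_total = 10·log₁₀(Σ 10^(L_i/10)).
Σ 10^(L/10) = 10^(94.4/10) + 10^(83.3/10) + 10^(83.4/10) = 3.187e+09.
L_total = 10·log₁₀(3.187e+09) = 95.03 dB(A).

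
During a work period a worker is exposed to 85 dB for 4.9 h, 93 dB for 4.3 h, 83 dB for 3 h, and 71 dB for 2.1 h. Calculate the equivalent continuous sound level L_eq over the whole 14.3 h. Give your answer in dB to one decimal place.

Weight each interval's intensity by its duration and average over T = 14.3 h:
Σ tᵢ·10^(Lᵢ/10) = 4.9·10^(85/10) + 4.3·10^(93/10) + 3·10^(83/10) + 2.1·10^(71/10) = 1.075e+10.
L_eq = 10·log₁₀(1.075e+10/14.3) = 88.76 dB.

88.8 dB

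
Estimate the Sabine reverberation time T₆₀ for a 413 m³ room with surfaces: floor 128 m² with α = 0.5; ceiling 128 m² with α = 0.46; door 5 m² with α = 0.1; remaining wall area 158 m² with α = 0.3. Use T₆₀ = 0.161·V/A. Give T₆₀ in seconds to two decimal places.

Summing Sᵢαᵢ: 128·0.5 + 128·0.46 + 5·0.1 + 158·0.3 = 170.78 m².
T₆₀ = 0.161·V/A = 0.161·413/170.78 = 0.389 s.

0.39 s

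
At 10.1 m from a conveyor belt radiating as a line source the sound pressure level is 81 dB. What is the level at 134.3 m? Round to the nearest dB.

For a line source, L₂ = L₁ − 10·log₁₀(r₂/r₁).
L₂ = 81 − 10·log₁₀(134.3/10.1) = 81 − 11.238 = 69.76 dB.

70 dB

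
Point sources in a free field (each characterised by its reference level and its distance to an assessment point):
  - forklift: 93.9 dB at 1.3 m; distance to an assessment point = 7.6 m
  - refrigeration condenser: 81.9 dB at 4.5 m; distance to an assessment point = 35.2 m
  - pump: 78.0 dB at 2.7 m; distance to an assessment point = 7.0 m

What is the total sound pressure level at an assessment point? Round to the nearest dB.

Propagate each source to the receiver with L = L_ref − 20·log₁₀(r/r_ref), then add intensities.
forklift: 93.9 − 20·log₁₀(7.6/1.3) = 93.9 − 15.34 = 78.56 dB.
refrigeration condenser: 81.9 − 20·log₁₀(35.2/4.5) = 81.9 − 17.87 = 64.03 dB.
pump: 78.0 − 20·log₁₀(7.0/2.7) = 78.0 − 8.27 = 69.73 dB.
Σ 10^(L/10) = 8.374e+07 → L_total = 10·log₁₀(8.374e+07) = 79.23 dB.

79 dB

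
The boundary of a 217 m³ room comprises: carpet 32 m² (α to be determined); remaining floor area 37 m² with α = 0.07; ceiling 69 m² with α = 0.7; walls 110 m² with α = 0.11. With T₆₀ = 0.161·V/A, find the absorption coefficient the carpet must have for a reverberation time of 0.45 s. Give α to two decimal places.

From T₆₀ = 0.161·V/A, the target T₆₀ = 0.45 s needs A = 0.161·217/0.45 = 77.64 m².
Absorption from the other surfaces = 37·0.07 + 69·0.7 + 110·0.11 = 62.99 m², so the carpet must supply 14.65 m² over 32 m².
α = 14.65/32 = 0.458.

0.46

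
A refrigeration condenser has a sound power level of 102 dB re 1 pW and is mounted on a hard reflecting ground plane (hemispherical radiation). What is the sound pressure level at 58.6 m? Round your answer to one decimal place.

58.7 dB

L_p = L_w − 10·log₁₀(2π·r²) with r = 58.6 m.
2π·r² = 2.158e+04 m², 10·log₁₀ of that is 43.340 dB.
L_p = 102 − 43.340 = 58.66 dB.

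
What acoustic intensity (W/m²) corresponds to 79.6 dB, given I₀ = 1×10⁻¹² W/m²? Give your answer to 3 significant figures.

9.12e-05 W/m²

I = I₀·10^(L/10) = 10⁻¹² × 10^(79.6/10) = 10^(-4.040).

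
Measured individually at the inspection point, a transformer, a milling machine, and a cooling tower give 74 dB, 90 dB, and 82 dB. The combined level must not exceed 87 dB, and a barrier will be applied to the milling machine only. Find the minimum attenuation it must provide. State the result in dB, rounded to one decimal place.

5.0 dB

Fixed contribution from the other sources: Σ 10^(L/10) = 10^(74/10) + 10^(82/10) = 1.836e+08 (82.64 dB).
To meet 87 dB overall, the treated milling machine may contribute at most 10^(87/10) − 1.836e+08 = 3.176e+08, i.e. 85.02 dB.
Required insertion loss = 90 − 85.02 = 4.98 dB.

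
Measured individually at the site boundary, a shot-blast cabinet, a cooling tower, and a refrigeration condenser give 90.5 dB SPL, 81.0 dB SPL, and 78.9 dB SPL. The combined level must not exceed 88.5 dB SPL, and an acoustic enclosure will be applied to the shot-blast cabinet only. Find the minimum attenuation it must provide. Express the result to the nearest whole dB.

Fixed contribution from the other sources: Σ 10^(L/10) = 10^(81.0/10) + 10^(78.9/10) = 2.035e+08 (83.09 dB SPL).
To meet 88.5 dB SPL overall, the treated shot-blast cabinet may contribute at most 10^(88.5/10) − 2.035e+08 = 5.044e+08, i.e. 87.03 dB SPL.
Required insertion loss = 90.5 − 87.03 = 3.47 dB.

3 dB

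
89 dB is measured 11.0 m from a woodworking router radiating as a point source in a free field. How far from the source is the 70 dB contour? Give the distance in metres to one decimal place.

The 19.0 dB drop corresponds to a distance ratio of 10^(19.0/20) for a point source.
r₂ = 11.0·10^((89−70)/20) = 11.0·10^(19.0/20) = 98.04 m.

98.0 m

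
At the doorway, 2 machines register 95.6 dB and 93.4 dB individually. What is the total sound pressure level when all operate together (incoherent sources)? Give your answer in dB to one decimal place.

97.6 dB

Incoherent sources combine by intensity addition: L_total = 10·log₁₀(Σ 10^(L_i/10)).
Σ 10^(L/10) = 10^(95.6/10) + 10^(93.4/10) = 5.819e+09.
L_total = 10·log₁₀(5.819e+09) = 97.65 dB.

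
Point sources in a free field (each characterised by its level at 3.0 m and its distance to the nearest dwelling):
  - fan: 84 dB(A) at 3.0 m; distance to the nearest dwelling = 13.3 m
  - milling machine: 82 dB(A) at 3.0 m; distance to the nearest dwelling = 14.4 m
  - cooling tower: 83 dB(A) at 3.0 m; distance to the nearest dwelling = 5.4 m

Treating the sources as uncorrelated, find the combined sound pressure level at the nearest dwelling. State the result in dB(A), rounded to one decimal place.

Propagate each source to the receiver with L = L_ref − 20·log₁₀(r/r_ref), then add intensities.
fan: 84 − 20·log₁₀(13.3/3.0) = 84 − 12.93 = 71.07 dB(A).
milling machine: 82 − 20·log₁₀(14.4/3.0) = 82 − 13.62 = 68.38 dB(A).
cooling tower: 83 − 20·log₁₀(5.4/3.0) = 83 − 5.11 = 77.89 dB(A).
Σ 10^(L/10) = 8.124e+07 → L_total = 10·log₁₀(8.124e+07) = 79.10 dB(A).

79.1 dB(A)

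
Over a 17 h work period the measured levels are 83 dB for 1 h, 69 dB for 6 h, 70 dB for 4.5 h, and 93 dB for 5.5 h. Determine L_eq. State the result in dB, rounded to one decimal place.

88.2 dB

The energy average is taken in the linear domain: L_eq = 10·log₁₀[(Σ tᵢ·10^(Lᵢ/10))/T], T = 17 h.
Σ tᵢ·10^(Lᵢ/10) = 1·10^(83/10) + 6·10^(69/10) + 4.5·10^(70/10) + 5.5·10^(93/10) = 1.127e+10.
L_eq = 10·log₁₀(1.127e+10/17) = 88.21 dB.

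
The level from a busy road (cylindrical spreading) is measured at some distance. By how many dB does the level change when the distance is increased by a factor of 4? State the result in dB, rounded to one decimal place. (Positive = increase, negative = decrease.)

Line-source spreading: ΔL = −10·log₁₀(r₂/r₁).
ΔL = −10·log₁₀(4) = -6.02 dB.

-6.0 dB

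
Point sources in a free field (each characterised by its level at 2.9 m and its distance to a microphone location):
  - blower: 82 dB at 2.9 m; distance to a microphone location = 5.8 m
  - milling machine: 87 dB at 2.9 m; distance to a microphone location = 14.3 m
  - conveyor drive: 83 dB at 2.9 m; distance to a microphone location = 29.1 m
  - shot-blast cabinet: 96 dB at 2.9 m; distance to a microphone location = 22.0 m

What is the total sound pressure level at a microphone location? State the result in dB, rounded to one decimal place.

First find each source's level at the receiver (point-source: −20·log₁₀(r/r_ref)), then combine on an intensity basis.
blower: 82 − 20·log₁₀(5.8/2.9) = 82 − 6.02 = 75.98 dB.
milling machine: 87 − 20·log₁₀(14.3/2.9) = 87 − 13.86 = 73.14 dB.
conveyor drive: 83 − 20·log₁₀(29.1/2.9) = 83 − 20.03 = 62.97 dB.
shot-blast cabinet: 96 − 20·log₁₀(22.0/2.9) = 96 − 17.60 = 78.40 dB.
Σ 10^(L/10) = 1.314e+08 → L_total = 10·log₁₀(1.314e+08) = 81.19 dB.

81.2 dB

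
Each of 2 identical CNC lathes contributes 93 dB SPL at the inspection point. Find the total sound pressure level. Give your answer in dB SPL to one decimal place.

96.0 dB SPL

L_total = L₁ + 10·log₁₀ N for N identical incoherent sources.
L_total = 93 + 10·log₁₀(2) = 93 + 3.010 = 96.01 dB SPL.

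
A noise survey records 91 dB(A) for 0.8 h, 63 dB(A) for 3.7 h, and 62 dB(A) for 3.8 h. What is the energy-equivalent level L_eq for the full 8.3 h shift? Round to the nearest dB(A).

81 dB(A)

The energy average is taken in the linear domain: L_eq = 10·log₁₀[(Σ tᵢ·10^(Lᵢ/10))/T], T = 8.3 h.
Σ tᵢ·10^(Lᵢ/10) = 0.8·10^(91/10) + 3.7·10^(63/10) + 3.8·10^(62/10) = 1.021e+09.
L_eq = 10·log₁₀(1.021e+09/8.3) = 80.90 dB(A).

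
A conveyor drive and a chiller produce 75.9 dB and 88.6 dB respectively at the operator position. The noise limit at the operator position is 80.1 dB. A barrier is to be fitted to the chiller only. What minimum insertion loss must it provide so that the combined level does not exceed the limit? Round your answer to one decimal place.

10.6 dB

Fixed contribution from the other source: Σ 10^(L/10) = 10^(75.9/10) = 3.890e+07 (75.90 dB).
The limit corresponds to 10^(80.1/10) = 1.023e+08; subtracting the fixed part leaves 6.342e+07 for the chiller, i.e. 78.02 dB.
Required insertion loss = 88.6 − 78.02 = 10.58 dB.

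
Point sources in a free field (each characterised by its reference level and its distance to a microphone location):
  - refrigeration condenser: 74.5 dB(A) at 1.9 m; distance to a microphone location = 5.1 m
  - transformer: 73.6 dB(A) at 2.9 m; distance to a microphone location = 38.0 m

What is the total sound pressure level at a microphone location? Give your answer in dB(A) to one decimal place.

66.1 dB(A)

First find each source's level at the receiver (point-source: −20·log₁₀(r/r_ref)), then combine on an intensity basis.
refrigeration condenser: 74.5 − 20·log₁₀(5.1/1.9) = 74.5 − 8.58 = 65.92 dB(A).
transformer: 73.6 − 20·log₁₀(38.0/2.9) = 73.6 − 22.35 = 51.25 dB(A).
Σ 10^(L/10) = 4.045e+06 → L_total = 10·log₁₀(4.045e+06) = 66.07 dB(A).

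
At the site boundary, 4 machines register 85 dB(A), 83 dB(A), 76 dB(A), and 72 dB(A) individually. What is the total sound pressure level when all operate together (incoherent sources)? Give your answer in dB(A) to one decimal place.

87.6 dB(A)

For uncorrelated sources the intensities add, so convert each level to linear form, sum, and take 10·log₁₀ of the total.
Σ 10^(L/10) = 10^(85/10) + 10^(83/10) + 10^(76/10) + 10^(72/10) = 5.714e+08.
L_total = 10·log₁₀(5.714e+08) = 87.57 dB(A).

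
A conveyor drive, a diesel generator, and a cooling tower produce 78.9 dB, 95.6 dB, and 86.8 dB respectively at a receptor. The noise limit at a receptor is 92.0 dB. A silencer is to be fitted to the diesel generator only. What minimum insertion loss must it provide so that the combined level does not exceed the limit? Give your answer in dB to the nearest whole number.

5 dB

Fixed contribution from the other sources: Σ 10^(L/10) = 10^(78.9/10) + 10^(86.8/10) = 5.563e+08 (87.45 dB).
The limit corresponds to 10^(92.0/10) = 1.585e+09; subtracting the fixed part leaves 1.029e+09 for the diesel generator, i.e. 90.12 dB.
Required insertion loss = 95.6 − 90.12 = 5.48 dB.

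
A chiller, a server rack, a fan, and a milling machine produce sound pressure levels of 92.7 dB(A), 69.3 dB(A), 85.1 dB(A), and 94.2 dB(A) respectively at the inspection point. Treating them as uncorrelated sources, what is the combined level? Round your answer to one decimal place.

Incoherent sources combine by intensity addition: L_total = 10·log₁₀(Σ 10^(L_i/10)).
Σ 10^(L/10) = 10^(92.7/10) + 10^(69.3/10) + 10^(85.1/10) + 10^(94.2/10) = 4.824e+09.
L_total = 10·log₁₀(4.824e+09) = 96.83 dB(A).

96.8 dB(A)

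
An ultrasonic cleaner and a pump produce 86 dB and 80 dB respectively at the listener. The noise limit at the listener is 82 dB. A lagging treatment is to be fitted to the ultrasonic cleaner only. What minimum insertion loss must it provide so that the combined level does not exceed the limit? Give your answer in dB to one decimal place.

8.3 dB

Everything except the ultrasonic cleaner sums to 10^(80/10) = 1.000e+08 in linear terms, 80.00 dB.
To meet 82 dB overall, the treated ultrasonic cleaner may contribute at most 10^(82/10) − 1.000e+08 = 5.849e+07, i.e. 77.67 dB.
So the ultrasonic cleaner must be reduced from 86 to 77.67 dB: IL = 8.33 dB.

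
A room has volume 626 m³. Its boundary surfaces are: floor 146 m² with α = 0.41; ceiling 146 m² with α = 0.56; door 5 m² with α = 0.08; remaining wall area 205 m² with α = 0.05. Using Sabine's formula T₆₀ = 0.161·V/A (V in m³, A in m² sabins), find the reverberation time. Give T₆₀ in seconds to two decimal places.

A = Σ Sᵢαᵢ = 146·0.41 + 146·0.56 + 5·0.08 + 205·0.05 = 152.27 m².
T₆₀ = 0.161·V/A = 0.161·626/152.27 = 0.662 s.

0.66 s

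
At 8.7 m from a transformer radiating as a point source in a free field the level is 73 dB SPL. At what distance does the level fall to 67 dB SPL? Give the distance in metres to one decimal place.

17.4 m

For a point source L₁ − L₂ = 20·log₁₀(r₂/r₁), so r₂ = r₁·10^((L₁−L₂)/20).
r₂ = 8.7·10^((73−67)/20) = 8.7·10^(6.0/20) = 17.36 m.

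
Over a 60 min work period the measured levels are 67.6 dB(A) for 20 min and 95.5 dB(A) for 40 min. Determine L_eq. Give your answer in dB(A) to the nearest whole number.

94 dB(A)

The energy average is taken in the linear domain: L_eq = 10·log₁₀[(Σ tᵢ·10^(Lᵢ/10))/T], T = 60 min.
Σ tᵢ·10^(Lᵢ/10) = 20·10^(67.6/10) + 40·10^(95.5/10) = 1.420e+11.
L_eq = 10·log₁₀(1.420e+11/60) = 93.74 dB(A).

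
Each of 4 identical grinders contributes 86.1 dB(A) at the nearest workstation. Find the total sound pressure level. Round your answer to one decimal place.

92.1 dB(A)

N identical incoherent sources raise the level by 10·log₁₀ N.
L_total = 86.1 + 10·log₁₀(4) = 86.1 + 6.021 = 92.12 dB(A).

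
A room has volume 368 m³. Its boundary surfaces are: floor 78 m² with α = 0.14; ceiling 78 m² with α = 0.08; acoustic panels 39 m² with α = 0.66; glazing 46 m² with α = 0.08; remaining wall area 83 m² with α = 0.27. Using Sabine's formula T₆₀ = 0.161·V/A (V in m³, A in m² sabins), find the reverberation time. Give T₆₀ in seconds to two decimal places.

Total absorption A = 78·0.14 + 78·0.08 + 39·0.66 + 46·0.08 + 83·0.27 = 68.99 m² sabins.
T₆₀ = 0.161·V/A = 0.161·368/68.99 = 0.859 s.

0.86 s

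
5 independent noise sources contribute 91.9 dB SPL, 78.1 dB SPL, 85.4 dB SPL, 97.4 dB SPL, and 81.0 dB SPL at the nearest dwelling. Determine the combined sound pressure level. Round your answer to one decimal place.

Incoherent sources combine by intensity addition: L_total = 10·log₁₀(Σ 10^(L_i/10)).
Σ 10^(L/10) = 10^(91.9/10) + 10^(78.1/10) + 10^(85.4/10) + 10^(97.4/10) + 10^(81.0/10) = 7.581e+09.
L_total = 10·log₁₀(7.581e+09) = 98.80 dB SPL.

98.8 dB SPL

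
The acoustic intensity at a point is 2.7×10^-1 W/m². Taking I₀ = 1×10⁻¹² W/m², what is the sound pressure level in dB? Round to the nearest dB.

Dividing by I₀ shifts the exponent by 12: I/I₀ = 2.7×10^11.
L = 10·(0.4314 + 11) = 114.31 dB.

114 dB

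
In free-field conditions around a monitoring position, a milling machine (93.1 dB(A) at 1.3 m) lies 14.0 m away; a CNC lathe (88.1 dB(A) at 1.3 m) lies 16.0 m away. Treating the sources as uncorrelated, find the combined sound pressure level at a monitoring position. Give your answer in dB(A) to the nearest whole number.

Propagate each source to the receiver with L = L_ref − 20·log₁₀(r/r_ref), then add intensities.
milling machine: 93.1 − 20·log₁₀(14.0/1.3) = 93.1 − 20.64 = 72.46 dB(A).
CNC lathe: 88.1 − 20·log₁₀(16.0/1.3) = 88.1 − 21.80 = 66.30 dB(A).
Σ 10^(L/10) = 2.187e+07 → L_total = 10·log₁₀(2.187e+07) = 73.40 dB(A).

73 dB(A)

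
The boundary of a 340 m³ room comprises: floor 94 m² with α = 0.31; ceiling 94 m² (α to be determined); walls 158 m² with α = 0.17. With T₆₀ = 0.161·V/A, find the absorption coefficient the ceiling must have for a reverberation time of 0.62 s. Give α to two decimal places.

0.34

From T₆₀ = 0.161·V/A, the target T₆₀ = 0.62 s needs A = 0.161·340/0.62 = 88.29 m².
Absorption from the other surfaces = 94·0.31 + 158·0.17 = 56.00 m², so the ceiling must supply 32.29 m² over 94 m².
α = 32.29/94 = 0.344.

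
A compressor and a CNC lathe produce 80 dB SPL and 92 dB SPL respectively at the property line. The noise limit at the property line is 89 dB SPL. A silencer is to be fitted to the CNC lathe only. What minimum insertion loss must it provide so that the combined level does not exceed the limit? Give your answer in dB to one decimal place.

3.6 dB

The untreated sources together contribute 10^(80/10) = 1.000e+08, i.e. 80.00 dB SPL.
The limit corresponds to 10^(89/10) = 7.943e+08; subtracting the fixed part leaves 6.943e+08 for the CNC lathe, i.e. 88.42 dB SPL.
So the CNC lathe must be reduced from 92 to 88.42 dB SPL: IL = 3.58 dB.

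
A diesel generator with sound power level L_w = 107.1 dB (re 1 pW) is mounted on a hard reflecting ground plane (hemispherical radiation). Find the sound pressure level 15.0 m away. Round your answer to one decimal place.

L_p = L_w − 10·log₁₀(2π·r²) with r = 15.0 m.
2π·r² = 1414 m², 10·log₁₀ of that is 31.504 dB.
L_p = 107.1 − 31.504 = 75.60 dB.

75.6 dB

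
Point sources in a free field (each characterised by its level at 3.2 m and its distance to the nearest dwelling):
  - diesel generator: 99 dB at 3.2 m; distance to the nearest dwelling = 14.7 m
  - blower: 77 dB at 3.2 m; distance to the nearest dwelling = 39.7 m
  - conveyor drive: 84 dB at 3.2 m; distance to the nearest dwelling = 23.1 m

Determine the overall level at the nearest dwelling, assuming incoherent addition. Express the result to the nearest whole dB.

86 dB

Propagate each source to the receiver with L = L_ref − 20·log₁₀(r/r_ref), then add intensities.
diesel generator: 99 − 20·log₁₀(14.7/3.2) = 99 − 13.24 = 85.76 dB.
blower: 77 − 20·log₁₀(39.7/3.2) = 77 − 21.87 = 55.13 dB.
conveyor drive: 84 − 20·log₁₀(23.1/3.2) = 84 − 17.17 = 66.83 dB.
Σ 10^(L/10) = 3.816e+08 → L_total = 10·log₁₀(3.816e+08) = 85.82 dB.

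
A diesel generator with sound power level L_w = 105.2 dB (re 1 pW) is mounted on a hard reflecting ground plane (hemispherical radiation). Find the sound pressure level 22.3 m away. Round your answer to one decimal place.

Free-field hemispherical radiation: L_p = L_w − 10·log₁₀(2π·r²), r = 22.3 m.
2π·r² = 3125 m², 10·log₁₀ of that is 34.948 dB.
L_p = 105.2 − 34.948 = 70.25 dB.

70.3 dB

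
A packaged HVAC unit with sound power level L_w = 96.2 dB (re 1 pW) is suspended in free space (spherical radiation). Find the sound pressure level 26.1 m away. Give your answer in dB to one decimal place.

Free-field spherical radiation: L_p = L_w − 10·log₁₀(4π·r²), r = 26.1 m.
4π·r² = 8560 m², 10·log₁₀ of that is 39.325 dB.
L_p = 96.2 − 39.325 = 56.88 dB.

56.9 dB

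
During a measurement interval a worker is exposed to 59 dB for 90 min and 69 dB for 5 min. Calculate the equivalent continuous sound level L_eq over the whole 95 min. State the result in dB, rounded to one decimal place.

The energy average is taken in the linear domain: L_eq = 10·log₁₀[(Σ tᵢ·10^(Lᵢ/10))/T], T = 95 min.
Σ tᵢ·10^(Lᵢ/10) = 90·10^(59/10) + 5·10^(69/10) = 1.112e+08.
L_eq = 10·log₁₀(1.112e+08/95) = 60.68 dB.

60.7 dB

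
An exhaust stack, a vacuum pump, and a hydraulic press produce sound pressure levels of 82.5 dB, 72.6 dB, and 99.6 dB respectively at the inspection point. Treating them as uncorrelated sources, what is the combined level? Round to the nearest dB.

For uncorrelated sources the intensities add, so convert each level to linear form, sum, and take 10·log₁₀ of the total.
Σ 10^(L/10) = 10^(82.5/10) + 10^(72.6/10) + 10^(99.6/10) = 9.316e+09.
L_total = 10·log₁₀(9.316e+09) = 99.69 dB.

100 dB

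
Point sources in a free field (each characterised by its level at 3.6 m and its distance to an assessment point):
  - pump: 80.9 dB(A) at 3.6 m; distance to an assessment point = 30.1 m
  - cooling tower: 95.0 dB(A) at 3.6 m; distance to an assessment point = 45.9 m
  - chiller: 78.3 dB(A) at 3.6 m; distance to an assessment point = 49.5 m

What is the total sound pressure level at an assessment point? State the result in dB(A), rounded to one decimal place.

73.3 dB(A)

Propagate each source to the receiver with L = L_ref − 20·log₁₀(r/r_ref), then add intensities.
pump: 80.9 − 20·log₁₀(30.1/3.6) = 80.9 − 18.45 = 62.45 dB(A).
cooling tower: 95.0 − 20·log₁₀(45.9/3.6) = 95.0 − 22.11 = 72.89 dB(A).
chiller: 78.3 − 20·log₁₀(49.5/3.6) = 78.3 − 22.77 = 55.53 dB(A).
Σ 10^(L/10) = 2.157e+07 → L_total = 10·log₁₀(2.157e+07) = 73.34 dB(A).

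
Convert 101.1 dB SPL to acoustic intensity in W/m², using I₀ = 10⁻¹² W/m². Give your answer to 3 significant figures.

I = I₀·10^(L/10) = 10⁻¹² × 10^(101.1/10) = 10^(-1.890).

0.0129 W/m²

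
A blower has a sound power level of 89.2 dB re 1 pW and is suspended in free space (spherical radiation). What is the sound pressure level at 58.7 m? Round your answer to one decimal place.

Free-field spherical radiation: L_p = L_w − 10·log₁₀(4π·r²), r = 58.7 m.
4π·r² = 4.33e+04 m², 10·log₁₀ of that is 46.365 dB.
L_p = 89.2 − 46.365 = 42.84 dB.

42.8 dB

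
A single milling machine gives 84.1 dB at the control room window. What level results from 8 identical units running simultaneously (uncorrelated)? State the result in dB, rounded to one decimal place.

93.1 dB

With 8 equal, uncorrelated contributions the intensity is 8× that of one unit, giving a rise of 10·log₁₀ 8.
L_total = 84.1 + 10·log₁₀(8) = 84.1 + 9.031 = 93.13 dB.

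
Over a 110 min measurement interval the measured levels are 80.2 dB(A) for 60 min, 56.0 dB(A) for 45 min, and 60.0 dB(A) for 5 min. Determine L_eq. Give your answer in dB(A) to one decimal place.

77.6 dB(A)

The energy average is taken in the linear domain: L_eq = 10·log₁₀[(Σ tᵢ·10^(Lᵢ/10))/T], T = 110 min.
Σ tᵢ·10^(Lᵢ/10) = 60·10^(80.2/10) + 45·10^(56.0/10) + 5·10^(60.0/10) = 6.306e+09.
L_eq = 10·log₁₀(6.306e+09/110) = 77.58 dB(A).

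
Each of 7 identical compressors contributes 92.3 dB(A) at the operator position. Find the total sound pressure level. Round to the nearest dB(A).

101 dB(A)

With 7 equal, uncorrelated contributions the intensity is 7× that of one unit, giving a rise of 10·log₁₀ 7.
L_total = 92.3 + 10·log₁₀(7) = 92.3 + 8.451 = 100.75 dB(A).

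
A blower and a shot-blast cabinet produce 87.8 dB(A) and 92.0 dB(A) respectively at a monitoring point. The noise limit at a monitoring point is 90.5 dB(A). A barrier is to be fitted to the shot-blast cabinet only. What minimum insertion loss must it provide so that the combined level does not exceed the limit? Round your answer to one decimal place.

The untreated sources together contribute 10^(87.8/10) = 6.026e+08, i.e. 87.80 dB(A).
The limit corresponds to 10^(90.5/10) = 1.122e+09; subtracting the fixed part leaves 5.195e+08 for the shot-blast cabinet, i.e. 87.16 dB(A).
So the shot-blast cabinet must be reduced from 92.0 to 87.16 dB(A): IL = 4.84 dB.

4.8 dB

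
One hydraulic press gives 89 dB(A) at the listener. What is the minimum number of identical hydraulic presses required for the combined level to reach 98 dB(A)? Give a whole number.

Need L₁ + 10·log₁₀ N ≥ 98, i.e. log₁₀ N ≥ 0.90.
N ≥ 10^(9.0/10) = 7.943, so N = 8.

8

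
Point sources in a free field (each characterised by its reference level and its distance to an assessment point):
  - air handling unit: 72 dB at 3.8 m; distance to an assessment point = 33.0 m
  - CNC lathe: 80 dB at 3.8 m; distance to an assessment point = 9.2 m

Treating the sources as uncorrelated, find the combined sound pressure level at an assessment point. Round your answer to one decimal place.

Propagate each source to the receiver with L = L_ref − 20·log₁₀(r/r_ref), then add intensities.
air handling unit: 72 − 20·log₁₀(33.0/3.8) = 72 − 18.77 = 53.23 dB.
CNC lathe: 80 − 20·log₁₀(9.2/3.8) = 80 − 7.68 = 72.32 dB.
Σ 10^(L/10) = 1.727e+07 → L_total = 10·log₁₀(1.727e+07) = 72.37 dB.

72.4 dB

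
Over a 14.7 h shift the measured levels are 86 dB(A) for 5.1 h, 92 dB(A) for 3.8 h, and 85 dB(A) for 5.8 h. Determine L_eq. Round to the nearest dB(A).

88 dB(A)

The energy average is taken in the linear domain: L_eq = 10·log₁₀[(Σ tᵢ·10^(Lᵢ/10))/T], T = 14.7 h.
Σ tᵢ·10^(Lᵢ/10) = 5.1·10^(86/10) + 3.8·10^(92/10) + 5.8·10^(85/10) = 9.887e+09.
L_eq = 10·log₁₀(9.887e+09/14.7) = 88.28 dB(A).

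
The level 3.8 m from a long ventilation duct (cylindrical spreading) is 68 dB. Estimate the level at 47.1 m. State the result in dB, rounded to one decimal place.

Cylindrical spreading from a line source gives a 10·log₁₀(r₂/r₁) drop.
L₂ = 68 − 10·log₁₀(47.1/3.8) = 68 − 10.932 = 57.07 dB.

57.1 dB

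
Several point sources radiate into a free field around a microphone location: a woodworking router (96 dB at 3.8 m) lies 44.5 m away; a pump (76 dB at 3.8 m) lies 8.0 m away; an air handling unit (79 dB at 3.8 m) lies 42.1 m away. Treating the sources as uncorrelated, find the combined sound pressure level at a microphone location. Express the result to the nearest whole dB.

Apply inverse-square spreading to bring every level to the receiver, then sum 10^(L/10).
woodworking router: 96 − 20·log₁₀(44.5/3.8) = 96 − 21.37 = 74.63 dB.
pump: 76 − 20·log₁₀(8.0/3.8) = 76 − 6.47 = 69.53 dB.
air handling unit: 79 − 20·log₁₀(42.1/3.8) = 79 − 20.89 = 58.11 dB.
Σ 10^(L/10) = 3.866e+07 → L_total = 10·log₁₀(3.866e+07) = 75.87 dB.

76 dB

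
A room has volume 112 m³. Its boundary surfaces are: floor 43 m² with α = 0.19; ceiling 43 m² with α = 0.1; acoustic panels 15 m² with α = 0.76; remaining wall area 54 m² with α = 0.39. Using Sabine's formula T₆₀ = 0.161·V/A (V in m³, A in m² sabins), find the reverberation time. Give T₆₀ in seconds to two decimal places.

Summing Sᵢαᵢ: 43·0.19 + 43·0.1 + 15·0.76 + 54·0.39 = 44.93 m².
T₆₀ = 0.161·V/A = 0.161·112/44.93 = 0.401 s.

0.40 s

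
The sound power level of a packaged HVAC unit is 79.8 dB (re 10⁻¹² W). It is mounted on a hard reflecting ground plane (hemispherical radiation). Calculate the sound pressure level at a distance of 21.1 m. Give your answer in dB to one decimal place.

45.3 dB

Free-field hemispherical radiation: L_p = L_w − 10·log₁₀(2π·r²), r = 21.1 m.
2π·r² = 2797 m², 10·log₁₀ of that is 34.467 dB.
L_p = 79.8 − 34.467 = 45.33 dB.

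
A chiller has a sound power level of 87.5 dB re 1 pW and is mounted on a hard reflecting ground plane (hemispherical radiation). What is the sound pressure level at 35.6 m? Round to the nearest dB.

L_p = L_w − 10·log₁₀(2π·r²) with r = 35.6 m.
2π·r² = 7963 m², 10·log₁₀ of that is 39.011 dB.
L_p = 87.5 − 39.011 = 48.49 dB.

48 dB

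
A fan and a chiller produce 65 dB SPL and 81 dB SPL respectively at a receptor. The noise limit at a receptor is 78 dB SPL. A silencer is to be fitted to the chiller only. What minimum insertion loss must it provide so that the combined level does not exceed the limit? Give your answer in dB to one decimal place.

3.2 dB

Fixed contribution from the other source: Σ 10^(L/10) = 10^(65/10) = 3.162e+06 (65.00 dB SPL).
To meet 78 dB SPL overall, the treated chiller may contribute at most 10^(78/10) − 3.162e+06 = 5.993e+07, i.e. 77.78 dB SPL.
Required insertion loss = 81 − 77.78 = 3.22 dB.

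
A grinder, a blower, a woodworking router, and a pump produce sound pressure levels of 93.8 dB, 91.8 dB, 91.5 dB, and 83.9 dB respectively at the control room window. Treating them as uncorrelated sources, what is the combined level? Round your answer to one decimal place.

97.5 dB

For uncorrelated sources the intensities add, so convert each level to linear form, sum, and take 10·log₁₀ of the total.
Σ 10^(L/10) = 10^(93.8/10) + 10^(91.8/10) + 10^(91.5/10) + 10^(83.9/10) = 5.570e+09.
L_total = 10·log₁₀(5.570e+09) = 97.46 dB.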